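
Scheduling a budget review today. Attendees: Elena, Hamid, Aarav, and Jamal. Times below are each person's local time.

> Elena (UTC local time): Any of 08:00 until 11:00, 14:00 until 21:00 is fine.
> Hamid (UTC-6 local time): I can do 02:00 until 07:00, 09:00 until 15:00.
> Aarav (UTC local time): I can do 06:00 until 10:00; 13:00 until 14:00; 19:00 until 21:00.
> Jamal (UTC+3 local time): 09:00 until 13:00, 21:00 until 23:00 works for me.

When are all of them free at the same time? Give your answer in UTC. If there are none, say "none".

Elena in UTC: 08:00-11:00, 14:00-21:00.
Hamid in UTC: 08:00-13:00, 15:00-21:00 (add 6h to convert from UTC-6).
Aarav in UTC: 06:00-10:00, 13:00-14:00, 19:00-21:00.
Jamal in UTC: 06:00-10:00, 18:00-20:00 (subtract 3h to convert from UTC+3).
Elena ∩ Hamid: 08:00-11:00, 15:00-21:00.
Elena ∩ Hamid ∩ Aarav: 08:00-10:00, 19:00-21:00.
Elena ∩ Hamid ∩ Aarav ∩ Jamal: 08:00-10:00, 19:00-20:00.

08:00-10:00, 19:00-20:00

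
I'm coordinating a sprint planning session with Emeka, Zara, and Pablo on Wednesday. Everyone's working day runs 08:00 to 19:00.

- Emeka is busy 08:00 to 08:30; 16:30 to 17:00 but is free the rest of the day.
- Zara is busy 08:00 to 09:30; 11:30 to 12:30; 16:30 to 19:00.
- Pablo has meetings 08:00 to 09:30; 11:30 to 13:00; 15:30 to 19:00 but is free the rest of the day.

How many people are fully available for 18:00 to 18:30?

Emeka free: 08:30-16:30, 17:00-19:00 (invert busy blocks within the working day).
Zara free: 09:30-11:30, 12:30-16:30 (invert busy blocks within the working day).
Pablo free: 09:30-11:30, 13:00-15:30 (invert busy blocks within the working day).
Emeka can make the full 18:00-18:30 slot — that's 1.

1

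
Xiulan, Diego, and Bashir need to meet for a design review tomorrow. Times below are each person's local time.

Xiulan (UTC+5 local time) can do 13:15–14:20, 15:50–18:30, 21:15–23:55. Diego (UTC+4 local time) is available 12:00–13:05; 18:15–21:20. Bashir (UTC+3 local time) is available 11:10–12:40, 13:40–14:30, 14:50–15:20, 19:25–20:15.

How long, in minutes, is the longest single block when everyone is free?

Xiulan in UTC: 08:15-09:20, 10:50-13:30, 16:15-18:55 (subtract 5h to convert from UTC+5).
Diego in UTC: 08:00-09:05, 14:15-17:20 (subtract 4h to convert from UTC+4).
Bashir in UTC: 08:10-09:40, 10:40-11:30, 11:50-12:20, 16:25-17:15 (subtract 3h to convert from UTC+3).
Xiulan ∩ Diego: 08:15-09:05, 16:15-17:20.
Xiulan ∩ Diego ∩ Bashir: 08:15-09:05, 16:25-17:15.
The longest is 08:15-09:05 at 50 minutes.

50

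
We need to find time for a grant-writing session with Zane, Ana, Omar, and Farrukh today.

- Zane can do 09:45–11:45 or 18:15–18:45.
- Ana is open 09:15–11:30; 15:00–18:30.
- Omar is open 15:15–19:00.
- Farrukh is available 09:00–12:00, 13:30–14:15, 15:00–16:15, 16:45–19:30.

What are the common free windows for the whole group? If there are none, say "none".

18:15-18:30

Zane ∩ Ana: 09:45-11:30, 18:15-18:30.
Zane ∩ Ana ∩ Omar: 18:15-18:30.
Zane ∩ Ana ∩ Omar ∩ Farrukh: 18:15-18:30.
So the common availability across everyone is 18:15-18:30.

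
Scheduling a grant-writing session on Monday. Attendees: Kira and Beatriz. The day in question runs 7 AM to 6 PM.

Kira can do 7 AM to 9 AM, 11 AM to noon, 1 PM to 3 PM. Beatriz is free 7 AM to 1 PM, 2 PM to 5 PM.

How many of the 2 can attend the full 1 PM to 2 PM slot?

Kira can make the full 13:00-14:00 slot — that's 1.

1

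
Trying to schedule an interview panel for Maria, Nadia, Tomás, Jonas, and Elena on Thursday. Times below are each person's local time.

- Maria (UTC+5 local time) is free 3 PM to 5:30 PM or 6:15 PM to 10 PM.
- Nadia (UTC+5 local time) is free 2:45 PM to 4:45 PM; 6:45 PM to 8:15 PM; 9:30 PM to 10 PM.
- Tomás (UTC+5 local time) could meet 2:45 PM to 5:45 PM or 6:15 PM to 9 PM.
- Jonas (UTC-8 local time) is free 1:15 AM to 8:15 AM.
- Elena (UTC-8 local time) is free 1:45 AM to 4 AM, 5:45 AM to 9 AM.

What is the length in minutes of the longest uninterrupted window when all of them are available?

Maria in UTC: 10:00-12:30, 13:15-17:00 (subtract 5h to convert from UTC+5).
Nadia in UTC: 09:45-11:45, 13:45-15:15, 16:30-17:00 (subtract 5h to convert from UTC+5).
Tomás in UTC: 09:45-12:45, 13:15-16:00 (subtract 5h to convert from UTC+5).
Jonas in UTC: 09:15-16:15 (add 8h to convert from UTC-8).
Elena in UTC: 09:45-12:00, 13:45-17:00 (add 8h to convert from UTC-8).
Maria ∩ Nadia: 10:00-11:45, 13:45-15:15, 16:30-17:00.
Maria ∩ Nadia ∩ Tomás: 10:00-11:45, 13:45-15:15.
Maria ∩ Nadia ∩ Tomás ∩ Jonas: 10:00-11:45, 13:45-15:15.
Maria ∩ Nadia ∩ Tomás ∩ Jonas ∩ Elena: 10:00-11:45, 13:45-15:15.
The longest is 10:00-11:45 at 105 minutes.

105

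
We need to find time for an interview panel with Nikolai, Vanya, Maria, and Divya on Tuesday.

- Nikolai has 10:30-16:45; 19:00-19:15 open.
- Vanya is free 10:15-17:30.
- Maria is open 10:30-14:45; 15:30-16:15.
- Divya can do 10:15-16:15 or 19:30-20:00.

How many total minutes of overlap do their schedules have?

Nikolai ∩ Vanya: 10:30-16:45.
Nikolai ∩ Vanya ∩ Maria: 10:30-14:45, 15:30-16:15.
Nikolai ∩ Vanya ∩ Maria ∩ Divya: 10:30-14:45, 15:30-16:15.
Summing the common windows: 255 + 45 = 300 minutes.

300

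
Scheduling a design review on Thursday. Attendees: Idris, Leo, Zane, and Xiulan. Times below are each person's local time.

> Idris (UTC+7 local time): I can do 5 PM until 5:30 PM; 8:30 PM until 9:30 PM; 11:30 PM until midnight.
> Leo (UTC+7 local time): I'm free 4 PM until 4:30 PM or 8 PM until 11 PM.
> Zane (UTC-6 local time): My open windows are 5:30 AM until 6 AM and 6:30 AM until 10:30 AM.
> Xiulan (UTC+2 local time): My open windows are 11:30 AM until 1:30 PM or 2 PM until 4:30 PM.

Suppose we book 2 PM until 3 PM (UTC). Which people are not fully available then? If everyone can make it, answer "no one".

Idris in UTC: 10:00-10:30, 13:30-14:30, 16:30-17:00 (subtract 7h to convert from UTC+7).
Leo in UTC: 09:00-09:30, 13:00-16:00 (subtract 7h to convert from UTC+7).
Zane in UTC: 11:30-12:00, 12:30-16:30 (add 6h to convert from UTC-6).
Xiulan in UTC: 09:30-11:30, 12:00-14:30 (subtract 2h to convert from UTC+2).
Idris: not fully free for 14:00-15:00. Leo: free for 14:00-15:00. Zane: free for 14:00-15:00. Xiulan: not fully free for 14:00-15:00.

Idris, Xiulan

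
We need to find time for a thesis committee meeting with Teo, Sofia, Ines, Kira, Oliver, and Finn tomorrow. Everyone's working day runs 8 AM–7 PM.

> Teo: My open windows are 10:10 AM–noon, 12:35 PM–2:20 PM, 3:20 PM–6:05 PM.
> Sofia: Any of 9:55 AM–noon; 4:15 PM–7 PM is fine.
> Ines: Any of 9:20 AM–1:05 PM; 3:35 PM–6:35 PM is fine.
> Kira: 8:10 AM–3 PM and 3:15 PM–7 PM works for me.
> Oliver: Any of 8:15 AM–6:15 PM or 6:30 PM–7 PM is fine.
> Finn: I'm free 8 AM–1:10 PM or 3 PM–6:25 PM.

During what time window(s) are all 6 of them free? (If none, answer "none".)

Teo ∩ Sofia: 10:10-12:00, 16:15-18:05.
Teo ∩ Sofia ∩ Ines: 10:10-12:00, 16:15-18:05.
Teo ∩ Sofia ∩ Ines ∩ Kira: 10:10-12:00, 16:15-18:05.
Teo ∩ Sofia ∩ Ines ∩ Kira ∩ Oliver: 10:10-12:00, 16:15-18:05.
Teo ∩ Sofia ∩ Ines ∩ Kira ∩ Oliver ∩ Finn: 10:10-12:00, 16:15-18:05.
Those are the intersection windows.

10:10-12:00, 16:15-18:05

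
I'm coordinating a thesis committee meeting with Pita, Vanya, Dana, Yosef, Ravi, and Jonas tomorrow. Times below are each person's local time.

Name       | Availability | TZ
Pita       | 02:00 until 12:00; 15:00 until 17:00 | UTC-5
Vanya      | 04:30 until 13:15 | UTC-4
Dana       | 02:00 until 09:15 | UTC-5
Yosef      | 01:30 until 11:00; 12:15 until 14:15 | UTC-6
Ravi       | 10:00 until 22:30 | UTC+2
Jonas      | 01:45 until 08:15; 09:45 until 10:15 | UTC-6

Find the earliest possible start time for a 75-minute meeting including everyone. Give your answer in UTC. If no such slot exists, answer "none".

Pita in UTC: 07:00-17:00, 20:00-22:00 (add 5h to convert from UTC-5).
Vanya in UTC: 08:30-17:15 (add 4h to convert from UTC-4).
Dana in UTC: 07:00-14:15 (add 5h to convert from UTC-5).
Yosef in UTC: 07:30-17:00, 18:15-20:15 (add 6h to convert from UTC-6).
Ravi in UTC: 08:00-20:30 (subtract 2h to convert from UTC+2).
Jonas in UTC: 07:45-14:15, 15:45-16:15 (add 6h to convert from UTC-6).
Pita ∩ Vanya: 08:30-17:00.
Pita ∩ Vanya ∩ Dana: 08:30-14:15.
Pita ∩ Vanya ∩ Dana ∩ Yosef: 08:30-14:15.
Pita ∩ Vanya ∩ Dana ∩ Yosef ∩ Ravi: 08:30-14:15.
Pita ∩ Vanya ∩ Dana ∩ Yosef ∩ Ravi ∩ Jonas: 08:30-14:15.
The first common window of at least 75 minutes is 08:30-14:15, so the earliest start is 08:30.

08:30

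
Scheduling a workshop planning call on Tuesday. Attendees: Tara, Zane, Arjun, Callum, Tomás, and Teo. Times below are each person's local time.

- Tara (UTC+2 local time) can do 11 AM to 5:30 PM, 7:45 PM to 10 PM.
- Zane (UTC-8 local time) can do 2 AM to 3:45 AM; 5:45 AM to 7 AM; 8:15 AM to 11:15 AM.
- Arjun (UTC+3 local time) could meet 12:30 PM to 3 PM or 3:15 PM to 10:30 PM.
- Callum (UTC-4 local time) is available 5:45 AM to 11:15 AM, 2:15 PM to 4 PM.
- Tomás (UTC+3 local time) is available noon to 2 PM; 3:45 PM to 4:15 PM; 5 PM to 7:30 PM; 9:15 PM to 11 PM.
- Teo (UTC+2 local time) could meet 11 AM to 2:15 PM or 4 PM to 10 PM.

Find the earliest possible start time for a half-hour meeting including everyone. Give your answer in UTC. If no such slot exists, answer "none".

10:00

Tara in UTC: 09:00-15:30, 17:45-20:00 (subtract 2h to convert from UTC+2).
Zane in UTC: 10:00-11:45, 13:45-15:00, 16:15-19:15 (add 8h to convert from UTC-8).
Arjun in UTC: 09:30-12:00, 12:15-19:30 (subtract 3h to convert from UTC+3).
Callum in UTC: 09:45-15:15, 18:15-20:00 (add 4h to convert from UTC-4).
Tomás in UTC: 09:00-11:00, 12:45-13:15, 14:00-16:30, 18:15-20:00 (subtract 3h to convert from UTC+3).
Teo in UTC: 09:00-12:15, 14:00-20:00 (subtract 2h to convert from UTC+2).
Tara ∩ Zane: 10:00-11:45, 13:45-15:00, 17:45-19:15.
Tara ∩ Zane ∩ Arjun: 10:00-11:45, 13:45-15:00, 17:45-19:15.
Tara ∩ Zane ∩ Arjun ∩ Callum: 10:00-11:45, 13:45-15:00, 18:15-19:15.
Tara ∩ Zane ∩ Arjun ∩ Callum ∩ Tomás: 10:00-11:00, 14:00-15:00, 18:15-19:15.
Tara ∩ Zane ∩ Arjun ∩ Callum ∩ Tomás ∩ Teo: 10:00-11:00, 14:00-15:00, 18:15-19:15.
The first common window of at least 30 minutes is 10:00-11:00, so the earliest start is 10:00.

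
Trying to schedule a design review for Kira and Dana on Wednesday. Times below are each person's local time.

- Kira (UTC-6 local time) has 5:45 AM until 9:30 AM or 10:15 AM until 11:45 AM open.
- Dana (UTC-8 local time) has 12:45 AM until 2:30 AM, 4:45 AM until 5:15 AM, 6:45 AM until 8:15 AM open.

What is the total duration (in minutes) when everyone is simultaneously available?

Kira in UTC: 11:45-15:30, 16:15-17:45 (add 6h to convert from UTC-6).
Dana in UTC: 08:45-10:30, 12:45-13:15, 14:45-16:15 (add 8h to convert from UTC-8).
Kira ∩ Dana: 12:45-13:15, 14:45-15:30.
Summing the common windows: 30 + 45 = 75 minutes.

75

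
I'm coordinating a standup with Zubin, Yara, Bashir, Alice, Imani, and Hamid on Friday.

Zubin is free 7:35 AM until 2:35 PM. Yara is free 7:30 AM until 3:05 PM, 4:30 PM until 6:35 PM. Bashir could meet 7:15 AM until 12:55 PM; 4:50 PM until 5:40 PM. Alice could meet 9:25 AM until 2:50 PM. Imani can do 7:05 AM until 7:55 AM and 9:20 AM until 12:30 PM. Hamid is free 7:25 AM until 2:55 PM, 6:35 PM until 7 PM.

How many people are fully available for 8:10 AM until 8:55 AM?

Zubin, Yara, Bashir, and Hamid can make the full 08:10-08:55 slot — that's 4.

4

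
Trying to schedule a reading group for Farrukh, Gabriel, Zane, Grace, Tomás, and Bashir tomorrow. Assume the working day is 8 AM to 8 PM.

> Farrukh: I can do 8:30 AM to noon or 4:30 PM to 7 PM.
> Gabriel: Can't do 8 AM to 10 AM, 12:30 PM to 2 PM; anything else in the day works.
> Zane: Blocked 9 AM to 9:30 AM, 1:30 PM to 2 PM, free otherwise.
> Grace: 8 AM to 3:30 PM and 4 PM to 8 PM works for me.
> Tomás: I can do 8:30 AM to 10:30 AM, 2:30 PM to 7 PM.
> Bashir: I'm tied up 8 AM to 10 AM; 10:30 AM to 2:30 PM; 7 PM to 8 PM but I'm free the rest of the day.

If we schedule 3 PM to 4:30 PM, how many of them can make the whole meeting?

4

Farrukh free: 08:30-12:00, 16:30-19:00.
Gabriel free: 10:00-12:30, 14:00-20:00 (invert busy blocks within the working day).
Zane free: 08:00-09:00, 09:30-13:30, 14:00-20:00 (invert busy blocks within the working day).
Grace free: 08:00-15:30, 16:00-20:00.
Tomás free: 08:30-10:30, 14:30-19:00.
Bashir free: 10:00-10:30, 14:30-19:00 (invert busy blocks within the working day).
Gabriel, Zane, Tomás, and Bashir can make the full 15:00-16:30 slot — that's 4.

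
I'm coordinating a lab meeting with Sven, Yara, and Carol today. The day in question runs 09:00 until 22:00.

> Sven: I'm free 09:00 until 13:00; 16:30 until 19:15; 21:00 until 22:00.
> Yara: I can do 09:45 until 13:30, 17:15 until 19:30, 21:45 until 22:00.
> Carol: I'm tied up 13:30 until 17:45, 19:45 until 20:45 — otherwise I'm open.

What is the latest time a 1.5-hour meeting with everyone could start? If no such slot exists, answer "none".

17:45

Sven free: 09:00-13:00, 16:30-19:15, 21:00-22:00.
Yara free: 09:45-13:30, 17:15-19:30, 21:45-22:00.
Carol free: 09:00-13:30, 17:45-19:45, 20:45-22:00 (invert busy blocks within the working day).
Sven ∩ Yara: 09:45-13:00, 17:15-19:15, 21:45-22:00.
Sven ∩ Yara ∩ Carol: 09:45-13:00, 17:45-19:15, 21:45-22:00.
So the common availability across everyone is 09:45-13:00, 17:45-19:15, 21:45-22:00.
The last common window of at least 90 minutes is 17:45-19:15; a 90-minute meeting can start as late as 17:45 and still end by 19:15.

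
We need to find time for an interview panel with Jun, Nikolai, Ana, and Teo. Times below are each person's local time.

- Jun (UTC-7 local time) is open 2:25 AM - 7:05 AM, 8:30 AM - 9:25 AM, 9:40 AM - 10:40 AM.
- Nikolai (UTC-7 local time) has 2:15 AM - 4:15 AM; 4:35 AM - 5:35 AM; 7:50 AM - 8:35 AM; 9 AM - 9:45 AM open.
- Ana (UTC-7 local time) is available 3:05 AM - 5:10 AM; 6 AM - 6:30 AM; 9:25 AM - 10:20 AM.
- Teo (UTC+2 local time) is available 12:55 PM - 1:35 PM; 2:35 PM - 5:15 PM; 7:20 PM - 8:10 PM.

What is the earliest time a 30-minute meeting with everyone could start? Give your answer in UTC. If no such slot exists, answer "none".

Jun in UTC: 09:25-14:05, 15:30-16:25, 16:40-17:40 (add 7h to convert from UTC-7).
Nikolai in UTC: 09:15-11:15, 11:35-12:35, 14:50-15:35, 16:00-16:45 (add 7h to convert from UTC-7).
Ana in UTC: 10:05-12:10, 13:00-13:30, 16:25-17:20 (add 7h to convert from UTC-7).
Teo in UTC: 10:55-11:35, 12:35-15:15, 17:20-18:10 (subtract 2h to convert from UTC+2).
Jun ∩ Nikolai: 09:25-11:15, 11:35-12:35, 15:30-15:35, 16:00-16:25, 16:40-16:45.
Jun ∩ Nikolai ∩ Ana: 10:05-11:15, 11:35-12:10, 16:40-16:45.
Jun ∩ Nikolai ∩ Ana ∩ Teo: 10:55-11:15.
Those are the intersection windows.
No common window is at least 30 minutes long.

none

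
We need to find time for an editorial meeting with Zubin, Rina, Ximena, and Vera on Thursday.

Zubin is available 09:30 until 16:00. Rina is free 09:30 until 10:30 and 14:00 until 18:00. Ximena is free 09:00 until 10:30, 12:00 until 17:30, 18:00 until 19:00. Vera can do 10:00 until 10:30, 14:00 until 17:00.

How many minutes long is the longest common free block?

Zubin ∩ Rina: 09:30-10:30, 14:00-16:00.
Zubin ∩ Rina ∩ Ximena: 09:30-10:30, 14:00-16:00.
Zubin ∩ Rina ∩ Ximena ∩ Vera: 10:00-10:30, 14:00-16:00.
The longest is 14:00-16:00 at 120 minutes.

120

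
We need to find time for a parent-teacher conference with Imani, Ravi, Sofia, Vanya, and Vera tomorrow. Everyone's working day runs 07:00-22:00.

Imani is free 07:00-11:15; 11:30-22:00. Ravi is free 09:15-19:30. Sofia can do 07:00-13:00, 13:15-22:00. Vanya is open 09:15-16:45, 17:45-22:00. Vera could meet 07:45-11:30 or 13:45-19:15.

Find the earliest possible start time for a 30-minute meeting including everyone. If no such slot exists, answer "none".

09:15

Imani ∩ Ravi: 09:15-11:15, 11:30-19:30.
Imani ∩ Ravi ∩ Sofia: 09:15-11:15, 11:30-13:00, 13:15-19:30.
Imani ∩ Ravi ∩ Sofia ∩ Vanya: 09:15-11:15, 11:30-13:00, 13:15-16:45, 17:45-19:30.
Imani ∩ Ravi ∩ Sofia ∩ Vanya ∩ Vera: 09:15-11:15, 13:45-16:45, 17:45-19:15.
The first common window of at least 30 minutes is 09:15-11:15, so the earliest start is 09:15.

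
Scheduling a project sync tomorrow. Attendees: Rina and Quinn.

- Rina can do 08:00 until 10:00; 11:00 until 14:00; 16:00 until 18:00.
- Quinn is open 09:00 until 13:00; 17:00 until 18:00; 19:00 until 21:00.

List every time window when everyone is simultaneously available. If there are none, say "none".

09:00-10:00, 11:00-13:00, 17:00-18:00

Rina ∩ Quinn: 09:00-10:00, 11:00-13:00, 17:00-18:00.
So the common availability across everyone is 09:00-10:00, 11:00-13:00, 17:00-18:00.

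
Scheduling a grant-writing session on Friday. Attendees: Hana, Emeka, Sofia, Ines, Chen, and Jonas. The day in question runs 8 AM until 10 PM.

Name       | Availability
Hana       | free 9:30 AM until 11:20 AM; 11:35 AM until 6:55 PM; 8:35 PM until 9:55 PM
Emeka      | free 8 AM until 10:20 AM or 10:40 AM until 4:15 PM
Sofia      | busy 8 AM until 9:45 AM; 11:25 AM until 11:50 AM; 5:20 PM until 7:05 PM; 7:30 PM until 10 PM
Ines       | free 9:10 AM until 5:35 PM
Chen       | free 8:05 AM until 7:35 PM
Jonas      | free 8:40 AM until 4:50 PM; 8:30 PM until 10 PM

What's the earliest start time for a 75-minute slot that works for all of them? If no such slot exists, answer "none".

Hana free: 09:30-11:20, 11:35-18:55, 20:35-21:55.
Emeka free: 08:00-10:20, 10:40-16:15.
Sofia free: 09:45-11:25, 11:50-17:20, 19:05-19:30 (invert busy blocks within the working day).
Ines free: 09:10-17:35.
Chen free: 08:05-19:35.
Jonas free: 08:40-16:50, 20:30-22:00.
Hana ∩ Emeka: 09:30-10:20, 10:40-11:20, 11:35-16:15.
Hana ∩ Emeka ∩ Sofia: 09:45-10:20, 10:40-11:20, 11:50-16:15.
Hana ∩ Emeka ∩ Sofia ∩ Ines: 09:45-10:20, 10:40-11:20, 11:50-16:15.
Hana ∩ Emeka ∩ Sofia ∩ Ines ∩ Chen: 09:45-10:20, 10:40-11:20, 11:50-16:15.
Hana ∩ Emeka ∩ Sofia ∩ Ines ∩ Chen ∩ Jonas: 09:45-10:20, 10:40-11:20, 11:50-16:15.
So the common availability across everyone is 09:45-10:20, 10:40-11:20, 11:50-16:15.
The first common window of at least 75 minutes is 11:50-16:15, so the earliest start is 11:50.

11:50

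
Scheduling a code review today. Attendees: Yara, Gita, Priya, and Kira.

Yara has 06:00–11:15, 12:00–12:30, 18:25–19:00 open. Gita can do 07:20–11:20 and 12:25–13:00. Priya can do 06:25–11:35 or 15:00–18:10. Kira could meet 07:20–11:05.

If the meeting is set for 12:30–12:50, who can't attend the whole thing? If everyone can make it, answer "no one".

Kira, Priya, Yara

Yara: not fully free for 12:30-12:50. Gita: free for 12:30-12:50. Priya: not fully free for 12:30-12:50. Kira: not fully free for 12:30-12:50.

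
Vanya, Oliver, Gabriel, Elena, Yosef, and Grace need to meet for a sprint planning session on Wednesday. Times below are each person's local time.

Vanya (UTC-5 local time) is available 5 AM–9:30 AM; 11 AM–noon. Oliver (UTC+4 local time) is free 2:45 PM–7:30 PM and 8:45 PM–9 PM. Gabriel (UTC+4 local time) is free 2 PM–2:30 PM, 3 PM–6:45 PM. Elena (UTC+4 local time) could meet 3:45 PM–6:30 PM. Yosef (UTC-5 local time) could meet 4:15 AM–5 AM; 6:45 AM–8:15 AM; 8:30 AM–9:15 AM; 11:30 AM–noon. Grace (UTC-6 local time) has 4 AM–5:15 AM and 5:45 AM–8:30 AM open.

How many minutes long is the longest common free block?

90

Vanya in UTC: 10:00-14:30, 16:00-17:00 (add 5h to convert from UTC-5).
Oliver in UTC: 10:45-15:30, 16:45-17:00 (subtract 4h to convert from UTC+4).
Gabriel in UTC: 10:00-10:30, 11:00-14:45 (subtract 4h to convert from UTC+4).
Elena in UTC: 11:45-14:30 (subtract 4h to convert from UTC+4).
Yosef in UTC: 09:15-10:00, 11:45-13:15, 13:30-14:15, 16:30-17:00 (add 5h to convert from UTC-5).
Grace in UTC: 10:00-11:15, 11:45-14:30 (add 6h to convert from UTC-6).
Vanya ∩ Oliver: 10:45-14:30, 16:45-17:00.
Vanya ∩ Oliver ∩ Gabriel: 11:00-14:30.
Vanya ∩ Oliver ∩ Gabriel ∩ Elena: 11:45-14:30.
Vanya ∩ Oliver ∩ Gabriel ∩ Elena ∩ Yosef: 11:45-13:15, 13:30-14:15.
Vanya ∩ Oliver ∩ Gabriel ∩ Elena ∩ Yosef ∩ Grace: 11:45-13:15, 13:30-14:15.
The longest is 11:45-13:15 at 90 minutes.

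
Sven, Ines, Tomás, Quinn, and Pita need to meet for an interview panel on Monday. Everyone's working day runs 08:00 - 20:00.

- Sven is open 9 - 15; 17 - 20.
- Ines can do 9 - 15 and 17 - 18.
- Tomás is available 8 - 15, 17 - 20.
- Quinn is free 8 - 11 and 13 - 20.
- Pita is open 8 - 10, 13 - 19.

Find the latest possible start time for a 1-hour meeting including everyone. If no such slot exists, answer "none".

17:00

Sven ∩ Ines: 09:00-15:00, 17:00-18:00.
Sven ∩ Ines ∩ Tomás: 09:00-15:00, 17:00-18:00.
Sven ∩ Ines ∩ Tomás ∩ Quinn: 09:00-11:00, 13:00-15:00, 17:00-18:00.
Sven ∩ Ines ∩ Tomás ∩ Quinn ∩ Pita: 09:00-10:00, 13:00-15:00, 17:00-18:00.
The last common window of at least 60 minutes is 17:00-18:00; a 60-minute meeting can start as late as 17:00 and still end by 18:00.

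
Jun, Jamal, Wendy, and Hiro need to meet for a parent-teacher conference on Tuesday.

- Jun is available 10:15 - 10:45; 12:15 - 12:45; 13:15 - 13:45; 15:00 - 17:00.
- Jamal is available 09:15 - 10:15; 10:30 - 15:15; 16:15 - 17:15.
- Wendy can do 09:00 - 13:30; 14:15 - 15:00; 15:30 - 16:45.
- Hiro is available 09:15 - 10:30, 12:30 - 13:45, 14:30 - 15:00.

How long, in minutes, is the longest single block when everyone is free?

15

Jun ∩ Jamal: 10:30-10:45, 12:15-12:45, 13:15-13:45, 15:00-15:15, 16:15-17:00.
Jun ∩ Jamal ∩ Wendy: 10:30-10:45, 12:15-12:45, 13:15-13:30, 16:15-16:45.
Jun ∩ Jamal ∩ Wendy ∩ Hiro: 12:30-12:45, 13:15-13:30.
The longest is 12:30-12:45 at 15 minutes.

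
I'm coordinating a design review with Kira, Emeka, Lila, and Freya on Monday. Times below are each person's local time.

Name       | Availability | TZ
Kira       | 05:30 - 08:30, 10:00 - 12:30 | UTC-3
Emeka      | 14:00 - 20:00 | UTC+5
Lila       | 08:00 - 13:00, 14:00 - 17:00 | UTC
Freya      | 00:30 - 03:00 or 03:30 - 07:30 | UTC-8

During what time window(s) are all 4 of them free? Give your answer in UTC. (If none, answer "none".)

09:00-11:00, 14:00-15:00

Kira in UTC: 08:30-11:30, 13:00-15:30 (add 3h to convert from UTC-3).
Emeka in UTC: 09:00-15:00 (subtract 5h to convert from UTC+5).
Lila in UTC: 08:00-13:00, 14:00-17:00.
Freya in UTC: 08:30-11:00, 11:30-15:30 (add 8h to convert from UTC-8).
Kira ∩ Emeka: 09:00-11:30, 13:00-15:00.
Kira ∩ Emeka ∩ Lila: 09:00-11:30, 14:00-15:00.
Kira ∩ Emeka ∩ Lila ∩ Freya: 09:00-11:00, 14:00-15:00.
So the common availability across everyone is 09:00-11:00, 14:00-15:00.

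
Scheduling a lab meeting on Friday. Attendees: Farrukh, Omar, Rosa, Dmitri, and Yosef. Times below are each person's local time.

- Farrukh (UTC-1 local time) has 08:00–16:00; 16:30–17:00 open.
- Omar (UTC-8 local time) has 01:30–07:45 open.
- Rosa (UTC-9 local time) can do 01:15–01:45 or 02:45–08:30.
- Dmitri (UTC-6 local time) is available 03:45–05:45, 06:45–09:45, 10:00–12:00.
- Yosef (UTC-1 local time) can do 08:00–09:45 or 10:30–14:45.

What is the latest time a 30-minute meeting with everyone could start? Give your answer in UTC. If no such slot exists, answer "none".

15:15

Farrukh in UTC: 09:00-17:00, 17:30-18:00 (add 1h to convert from UTC-1).
Omar in UTC: 09:30-15:45 (add 8h to convert from UTC-8).
Rosa in UTC: 10:15-10:45, 11:45-17:30 (add 9h to convert from UTC-9).
Dmitri in UTC: 09:45-11:45, 12:45-15:45, 16:00-18:00 (add 6h to convert from UTC-6).
Yosef in UTC: 09:00-10:45, 11:30-15:45 (add 1h to convert from UTC-1).
Farrukh ∩ Omar: 09:30-15:45.
Farrukh ∩ Omar ∩ Rosa: 10:15-10:45, 11:45-15:45.
Farrukh ∩ Omar ∩ Rosa ∩ Dmitri: 10:15-10:45, 12:45-15:45.
Farrukh ∩ Omar ∩ Rosa ∩ Dmitri ∩ Yosef: 10:15-10:45, 12:45-15:45.
So the common availability across everyone is 10:15-10:45, 12:45-15:45.
The last common window of at least 30 minutes is 12:45-15:45; a 30-minute meeting can start as late as 15:15 and still end by 15:45.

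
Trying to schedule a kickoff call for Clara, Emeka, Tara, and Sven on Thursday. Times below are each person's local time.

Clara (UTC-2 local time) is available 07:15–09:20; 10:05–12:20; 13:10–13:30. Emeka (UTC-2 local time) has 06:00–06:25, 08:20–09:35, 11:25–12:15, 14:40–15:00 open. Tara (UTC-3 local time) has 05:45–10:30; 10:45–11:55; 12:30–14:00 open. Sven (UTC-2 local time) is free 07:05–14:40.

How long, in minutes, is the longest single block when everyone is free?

Clara in UTC: 09:15-11:20, 12:05-14:20, 15:10-15:30 (add 2h to convert from UTC-2).
Emeka in UTC: 08:00-08:25, 10:20-11:35, 13:25-14:15, 16:40-17:00 (add 2h to convert from UTC-2).
Tara in UTC: 08:45-13:30, 13:45-14:55, 15:30-17:00 (add 3h to convert from UTC-3).
Sven in UTC: 09:05-16:40 (add 2h to convert from UTC-2).
Clara ∩ Emeka: 10:20-11:20, 13:25-14:15.
Clara ∩ Emeka ∩ Tara: 10:20-11:20, 13:25-13:30, 13:45-14:15.
Clara ∩ Emeka ∩ Tara ∩ Sven: 10:20-11:20, 13:25-13:30, 13:45-14:15.
The longest is 10:20-11:20 at 60 minutes.

60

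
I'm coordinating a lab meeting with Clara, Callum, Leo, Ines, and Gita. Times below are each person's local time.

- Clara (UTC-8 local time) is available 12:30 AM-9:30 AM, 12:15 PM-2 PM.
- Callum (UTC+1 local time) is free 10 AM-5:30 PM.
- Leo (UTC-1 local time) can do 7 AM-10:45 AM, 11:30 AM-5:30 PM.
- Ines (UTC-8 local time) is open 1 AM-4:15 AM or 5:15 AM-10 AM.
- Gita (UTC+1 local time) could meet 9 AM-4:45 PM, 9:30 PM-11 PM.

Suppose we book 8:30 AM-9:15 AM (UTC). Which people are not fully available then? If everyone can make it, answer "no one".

Callum, Ines

Clara in UTC: 08:30-17:30, 20:15-22:00 (add 8h to convert from UTC-8).
Callum in UTC: 09:00-16:30 (subtract 1h to convert from UTC+1).
Leo in UTC: 08:00-11:45, 12:30-18:30 (add 1h to convert from UTC-1).
Ines in UTC: 09:00-12:15, 13:15-18:00 (add 8h to convert from UTC-8).
Gita in UTC: 08:00-15:45, 20:30-22:00 (subtract 1h to convert from UTC+1).
Clara: free for 08:30-09:15. Callum: not fully free for 08:30-09:15. Leo: free for 08:30-09:15. Ines: not fully free for 08:30-09:15. Gita: free for 08:30-09:15.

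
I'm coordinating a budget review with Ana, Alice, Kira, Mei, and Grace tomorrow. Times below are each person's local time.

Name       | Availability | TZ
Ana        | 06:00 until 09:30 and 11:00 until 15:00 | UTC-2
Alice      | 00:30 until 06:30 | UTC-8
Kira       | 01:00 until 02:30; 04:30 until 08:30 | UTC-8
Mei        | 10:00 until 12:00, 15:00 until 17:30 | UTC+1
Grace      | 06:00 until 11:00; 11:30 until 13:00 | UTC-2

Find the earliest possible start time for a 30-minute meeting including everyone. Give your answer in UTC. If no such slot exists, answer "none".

09:00

Ana in UTC: 08:00-11:30, 13:00-17:00 (add 2h to convert from UTC-2).
Alice in UTC: 08:30-14:30 (add 8h to convert from UTC-8).
Kira in UTC: 09:00-10:30, 12:30-16:30 (add 8h to convert from UTC-8).
Mei in UTC: 09:00-11:00, 14:00-16:30 (subtract 1h to convert from UTC+1).
Grace in UTC: 08:00-13:00, 13:30-15:00 (add 2h to convert from UTC-2).
Ana ∩ Alice: 08:30-11:30, 13:00-14:30.
Ana ∩ Alice ∩ Kira: 09:00-10:30, 13:00-14:30.
Ana ∩ Alice ∩ Kira ∩ Mei: 09:00-10:30, 14:00-14:30.
Ana ∩ Alice ∩ Kira ∩ Mei ∩ Grace: 09:00-10:30, 14:00-14:30.
The first common window of at least 30 minutes is 09:00-10:30, so the earliest start is 09:00.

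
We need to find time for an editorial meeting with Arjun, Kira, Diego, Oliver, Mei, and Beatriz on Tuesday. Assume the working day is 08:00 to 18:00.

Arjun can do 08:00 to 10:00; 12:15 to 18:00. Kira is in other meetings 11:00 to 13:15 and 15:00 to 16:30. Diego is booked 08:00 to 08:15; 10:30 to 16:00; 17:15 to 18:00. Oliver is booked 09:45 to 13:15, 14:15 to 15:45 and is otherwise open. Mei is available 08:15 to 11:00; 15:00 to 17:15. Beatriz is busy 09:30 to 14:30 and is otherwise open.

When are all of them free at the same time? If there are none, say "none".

Arjun free: 08:00-10:00, 12:15-18:00.
Kira free: 08:00-11:00, 13:15-15:00, 16:30-18:00 (invert busy blocks within the working day).
Diego free: 08:15-10:30, 16:00-17:15 (invert busy blocks within the working day).
Oliver free: 08:00-09:45, 13:15-14:15, 15:45-18:00 (invert busy blocks within the working day).
Mei free: 08:15-11:00, 15:00-17:15.
Beatriz free: 08:00-09:30, 14:30-18:00 (invert busy blocks within the working day).
Arjun ∩ Kira: 08:00-10:00, 13:15-15:00, 16:30-18:00.
Arjun ∩ Kira ∩ Diego: 08:15-10:00, 16:30-17:15.
Arjun ∩ Kira ∩ Diego ∩ Oliver: 08:15-09:45, 16:30-17:15.
Arjun ∩ Kira ∩ Diego ∩ Oliver ∩ Mei: 08:15-09:45, 16:30-17:15.
Arjun ∩ Kira ∩ Diego ∩ Oliver ∩ Mei ∩ Beatriz: 08:15-09:30, 16:30-17:15.
So the common availability across everyone is 08:15-09:30, 16:30-17:15.

08:15-09:30, 16:30-17:15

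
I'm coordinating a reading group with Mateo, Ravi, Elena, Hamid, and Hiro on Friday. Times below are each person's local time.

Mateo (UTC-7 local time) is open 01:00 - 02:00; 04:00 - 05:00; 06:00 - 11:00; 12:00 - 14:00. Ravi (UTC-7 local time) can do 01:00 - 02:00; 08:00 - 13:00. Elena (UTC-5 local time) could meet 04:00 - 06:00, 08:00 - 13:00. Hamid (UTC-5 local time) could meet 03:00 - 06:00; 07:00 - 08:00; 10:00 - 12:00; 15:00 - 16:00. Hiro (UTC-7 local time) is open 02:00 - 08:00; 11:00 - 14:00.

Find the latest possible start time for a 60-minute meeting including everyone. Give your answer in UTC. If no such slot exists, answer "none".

Mateo in UTC: 08:00-09:00, 11:00-12:00, 13:00-18:00, 19:00-21:00 (add 7h to convert from UTC-7).
Ravi in UTC: 08:00-09:00, 15:00-20:00 (add 7h to convert from UTC-7).
Elena in UTC: 09:00-11:00, 13:00-18:00 (add 5h to convert from UTC-5).
Hamid in UTC: 08:00-11:00, 12:00-13:00, 15:00-17:00, 20:00-21:00 (add 5h to convert from UTC-5).
Hiro in UTC: 09:00-15:00, 18:00-21:00 (add 7h to convert from UTC-7).
Mateo ∩ Ravi: 08:00-09:00, 15:00-18:00, 19:00-20:00.
Mateo ∩ Ravi ∩ Elena: 15:00-18:00.
Mateo ∩ Ravi ∩ Elena ∩ Hamid: 15:00-17:00.
Mateo ∩ Ravi ∩ Elena ∩ Hamid ∩ Hiro: ∅.
There is no time when everyone is free.
No common window is at least 60 minutes long.

none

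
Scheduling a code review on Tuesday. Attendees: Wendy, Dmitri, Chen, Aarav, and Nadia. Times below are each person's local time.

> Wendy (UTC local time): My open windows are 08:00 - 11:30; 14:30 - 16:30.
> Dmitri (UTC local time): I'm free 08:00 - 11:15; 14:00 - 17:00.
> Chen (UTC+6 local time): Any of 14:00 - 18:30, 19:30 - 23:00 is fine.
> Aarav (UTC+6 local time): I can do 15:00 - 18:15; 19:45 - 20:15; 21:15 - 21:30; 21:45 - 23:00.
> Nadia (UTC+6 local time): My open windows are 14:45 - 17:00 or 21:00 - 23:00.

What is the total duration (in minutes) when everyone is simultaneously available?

Wendy in UTC: 08:00-11:30, 14:30-16:30.
Dmitri in UTC: 08:00-11:15, 14:00-17:00.
Chen in UTC: 08:00-12:30, 13:30-17:00 (subtract 6h to convert from UTC+6).
Aarav in UTC: 09:00-12:15, 13:45-14:15, 15:15-15:30, 15:45-17:00 (subtract 6h to convert from UTC+6).
Nadia in UTC: 08:45-11:00, 15:00-17:00 (subtract 6h to convert from UTC+6).
Wendy ∩ Dmitri: 08:00-11:15, 14:30-16:30.
Wendy ∩ Dmitri ∩ Chen: 08:00-11:15, 14:30-16:30.
Wendy ∩ Dmitri ∩ Chen ∩ Aarav: 09:00-11:15, 15:15-15:30, 15:45-16:30.
Wendy ∩ Dmitri ∩ Chen ∩ Aarav ∩ Nadia: 09:00-11:00, 15:15-15:30, 15:45-16:30.
Summing the common windows: 120 + 15 + 45 = 180 minutes.

180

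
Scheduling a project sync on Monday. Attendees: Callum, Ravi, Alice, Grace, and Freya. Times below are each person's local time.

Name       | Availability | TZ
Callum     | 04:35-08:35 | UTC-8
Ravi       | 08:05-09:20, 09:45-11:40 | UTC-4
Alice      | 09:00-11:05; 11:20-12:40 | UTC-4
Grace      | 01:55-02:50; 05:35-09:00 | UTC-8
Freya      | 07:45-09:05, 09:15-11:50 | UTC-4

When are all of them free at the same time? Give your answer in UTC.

13:45-15:05, 15:20-15:40

Callum in UTC: 12:35-16:35 (add 8h to convert from UTC-8).
Ravi in UTC: 12:05-13:20, 13:45-15:40 (add 4h to convert from UTC-4).
Alice in UTC: 13:00-15:05, 15:20-16:40 (add 4h to convert from UTC-4).
Grace in UTC: 09:55-10:50, 13:35-17:00 (add 8h to convert from UTC-8).
Freya in UTC: 11:45-13:05, 13:15-15:50 (add 4h to convert from UTC-4).
Callum ∩ Ravi: 12:35-13:20, 13:45-15:40.
Callum ∩ Ravi ∩ Alice: 13:00-13:20, 13:45-15:05, 15:20-15:40.
Callum ∩ Ravi ∩ Alice ∩ Grace: 13:45-15:05, 15:20-15:40.
Callum ∩ Ravi ∩ Alice ∩ Grace ∩ Freya: 13:45-15:05, 15:20-15:40.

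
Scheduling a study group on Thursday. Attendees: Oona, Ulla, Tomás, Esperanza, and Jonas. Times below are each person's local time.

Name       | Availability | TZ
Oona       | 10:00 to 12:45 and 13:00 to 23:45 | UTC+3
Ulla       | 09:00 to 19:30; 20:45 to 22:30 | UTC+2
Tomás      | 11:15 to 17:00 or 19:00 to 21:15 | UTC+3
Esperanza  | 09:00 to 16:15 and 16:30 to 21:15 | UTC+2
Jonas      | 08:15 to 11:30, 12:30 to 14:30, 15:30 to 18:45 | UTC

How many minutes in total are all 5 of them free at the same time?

Oona in UTC: 07:00-09:45, 10:00-20:45 (subtract 3h to convert from UTC+3).
Ulla in UTC: 07:00-17:30, 18:45-20:30 (subtract 2h to convert from UTC+2).
Tomás in UTC: 08:15-14:00, 16:00-18:15 (subtract 3h to convert from UTC+3).
Esperanza in UTC: 07:00-14:15, 14:30-19:15 (subtract 2h to convert from UTC+2).
Jonas in UTC: 08:15-11:30, 12:30-14:30, 15:30-18:45.
Oona ∩ Ulla: 07:00-09:45, 10:00-17:30, 18:45-20:30.
Oona ∩ Ulla ∩ Tomás: 08:15-09:45, 10:00-14:00, 16:00-17:30.
Oona ∩ Ulla ∩ Tomás ∩ Esperanza: 08:15-09:45, 10:00-14:00, 16:00-17:30.
Oona ∩ Ulla ∩ Tomás ∩ Esperanza ∩ Jonas: 08:15-09:45, 10:00-11:30, 12:30-14:00, 16:00-17:30.
Summing the common windows: 90 + 90 + 90 + 90 = 360 minutes.

360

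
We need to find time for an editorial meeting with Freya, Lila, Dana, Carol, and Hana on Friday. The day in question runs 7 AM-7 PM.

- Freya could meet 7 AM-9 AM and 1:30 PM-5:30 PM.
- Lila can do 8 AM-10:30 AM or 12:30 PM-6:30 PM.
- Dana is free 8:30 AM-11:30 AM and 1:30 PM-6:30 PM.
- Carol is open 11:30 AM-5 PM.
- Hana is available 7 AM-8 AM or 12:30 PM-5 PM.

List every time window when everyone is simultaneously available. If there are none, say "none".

13:30-17:00

Freya ∩ Lila: 08:00-09:00, 13:30-17:30.
Freya ∩ Lila ∩ Dana: 08:30-09:00, 13:30-17:30.
Freya ∩ Lila ∩ Dana ∩ Carol: 13:30-17:00.
Freya ∩ Lila ∩ Dana ∩ Carol ∩ Hana: 13:30-17:00.
Those are the intersection windows.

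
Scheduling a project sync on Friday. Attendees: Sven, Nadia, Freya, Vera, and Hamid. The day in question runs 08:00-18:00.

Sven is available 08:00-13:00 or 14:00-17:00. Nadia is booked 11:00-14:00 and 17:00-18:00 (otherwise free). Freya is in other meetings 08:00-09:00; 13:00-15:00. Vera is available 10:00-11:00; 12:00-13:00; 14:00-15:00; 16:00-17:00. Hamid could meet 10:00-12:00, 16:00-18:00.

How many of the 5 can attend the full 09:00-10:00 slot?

3

Sven free: 08:00-13:00, 14:00-17:00.
Nadia free: 08:00-11:00, 14:00-17:00 (invert busy blocks within the working day).
Freya free: 09:00-13:00, 15:00-18:00 (invert busy blocks within the working day).
Vera free: 10:00-11:00, 12:00-13:00, 14:00-15:00, 16:00-17:00.
Hamid free: 10:00-12:00, 16:00-18:00.
Sven, Nadia, and Freya can make the full 09:00-10:00 slot — that's 3.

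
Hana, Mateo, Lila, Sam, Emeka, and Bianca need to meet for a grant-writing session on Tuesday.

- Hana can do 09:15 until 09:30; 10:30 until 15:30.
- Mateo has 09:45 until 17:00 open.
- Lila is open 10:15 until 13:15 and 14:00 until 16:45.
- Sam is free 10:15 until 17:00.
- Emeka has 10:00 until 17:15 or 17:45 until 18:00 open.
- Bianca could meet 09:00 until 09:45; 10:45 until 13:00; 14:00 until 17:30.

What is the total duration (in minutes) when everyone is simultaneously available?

Hana ∩ Mateo: 10:30-15:30.
Hana ∩ Mateo ∩ Lila: 10:30-13:15, 14:00-15:30.
Hana ∩ Mateo ∩ Lila ∩ Sam: 10:30-13:15, 14:00-15:30.
Hana ∩ Mateo ∩ Lila ∩ Sam ∩ Emeka: 10:30-13:15, 14:00-15:30.
Hana ∩ Mateo ∩ Lila ∩ Sam ∩ Emeka ∩ Bianca: 10:45-13:00, 14:00-15:30.
Summing the common windows: 135 + 90 = 225 minutes.

225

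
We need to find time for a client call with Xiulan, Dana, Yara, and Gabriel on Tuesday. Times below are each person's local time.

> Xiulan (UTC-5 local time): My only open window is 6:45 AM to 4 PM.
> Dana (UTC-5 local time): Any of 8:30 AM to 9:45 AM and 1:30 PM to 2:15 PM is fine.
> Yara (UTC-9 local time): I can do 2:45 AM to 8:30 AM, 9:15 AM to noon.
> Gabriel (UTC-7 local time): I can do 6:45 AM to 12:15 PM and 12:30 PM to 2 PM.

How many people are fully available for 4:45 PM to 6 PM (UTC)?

2

Xiulan in UTC: 11:45-21:00 (add 5h to convert from UTC-5).
Dana in UTC: 13:30-14:45, 18:30-19:15 (add 5h to convert from UTC-5).
Yara in UTC: 11:45-17:30, 18:15-21:00 (add 9h to convert from UTC-9).
Gabriel in UTC: 13:45-19:15, 19:30-21:00 (add 7h to convert from UTC-7).
Xiulan and Gabriel can make the full 16:45-18:00 slot — that's 2.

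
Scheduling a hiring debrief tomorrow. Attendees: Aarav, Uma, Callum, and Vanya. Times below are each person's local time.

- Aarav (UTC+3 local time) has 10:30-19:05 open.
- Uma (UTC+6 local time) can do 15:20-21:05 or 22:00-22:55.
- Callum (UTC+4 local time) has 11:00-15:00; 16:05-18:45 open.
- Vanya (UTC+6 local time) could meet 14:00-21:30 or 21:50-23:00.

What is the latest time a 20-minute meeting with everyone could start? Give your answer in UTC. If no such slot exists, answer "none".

Aarav in UTC: 07:30-16:05 (subtract 3h to convert from UTC+3).
Uma in UTC: 09:20-15:05, 16:00-16:55 (subtract 6h to convert from UTC+6).
Callum in UTC: 07:00-11:00, 12:05-14:45 (subtract 4h to convert from UTC+4).
Vanya in UTC: 08:00-15:30, 15:50-17:00 (subtract 6h to convert from UTC+6).
Aarav ∩ Uma: 09:20-15:05, 16:00-16:05.
Aarav ∩ Uma ∩ Callum: 09:20-11:00, 12:05-14:45.
Aarav ∩ Uma ∩ Callum ∩ Vanya: 09:20-11:00, 12:05-14:45.
The last common window of at least 20 minutes is 12:05-14:45; a 20-minute meeting can start as late as 14:25 and still end by 14:45.

14:25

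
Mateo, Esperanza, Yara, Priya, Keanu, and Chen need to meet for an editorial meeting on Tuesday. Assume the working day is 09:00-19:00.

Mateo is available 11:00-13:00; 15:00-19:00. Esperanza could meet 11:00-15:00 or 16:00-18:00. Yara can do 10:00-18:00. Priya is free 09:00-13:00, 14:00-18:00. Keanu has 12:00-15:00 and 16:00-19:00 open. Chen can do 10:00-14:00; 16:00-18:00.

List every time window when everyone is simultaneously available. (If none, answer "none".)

12:00-13:00, 16:00-18:00

Mateo ∩ Esperanza: 11:00-13:00, 16:00-18:00.
Mateo ∩ Esperanza ∩ Yara: 11:00-13:00, 16:00-18:00.
Mateo ∩ Esperanza ∩ Yara ∩ Priya: 11:00-13:00, 16:00-18:00.
Mateo ∩ Esperanza ∩ Yara ∩ Priya ∩ Keanu: 12:00-13:00, 16:00-18:00.
Mateo ∩ Esperanza ∩ Yara ∩ Priya ∩ Keanu ∩ Chen: 12:00-13:00, 16:00-18:00.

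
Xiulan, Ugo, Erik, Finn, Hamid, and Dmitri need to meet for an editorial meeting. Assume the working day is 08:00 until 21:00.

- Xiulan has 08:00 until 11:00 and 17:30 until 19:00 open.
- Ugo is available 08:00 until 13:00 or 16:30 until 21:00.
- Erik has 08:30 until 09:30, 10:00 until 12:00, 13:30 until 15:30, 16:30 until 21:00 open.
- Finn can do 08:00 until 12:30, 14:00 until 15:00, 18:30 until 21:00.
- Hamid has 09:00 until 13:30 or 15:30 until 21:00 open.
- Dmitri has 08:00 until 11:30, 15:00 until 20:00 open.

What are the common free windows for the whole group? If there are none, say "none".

09:00-09:30, 10:00-11:00, 18:30-19:00

Xiulan ∩ Ugo: 08:00-11:00, 17:30-19:00.
Xiulan ∩ Ugo ∩ Erik: 08:30-09:30, 10:00-11:00, 17:30-19:00.
Xiulan ∩ Ugo ∩ Erik ∩ Finn: 08:30-09:30, 10:00-11:00, 18:30-19:00.
Xiulan ∩ Ugo ∩ Erik ∩ Finn ∩ Hamid: 09:00-09:30, 10:00-11:00, 18:30-19:00.
Xiulan ∩ Ugo ∩ Erik ∩ Finn ∩ Hamid ∩ Dmitri: 09:00-09:30, 10:00-11:00, 18:30-19:00.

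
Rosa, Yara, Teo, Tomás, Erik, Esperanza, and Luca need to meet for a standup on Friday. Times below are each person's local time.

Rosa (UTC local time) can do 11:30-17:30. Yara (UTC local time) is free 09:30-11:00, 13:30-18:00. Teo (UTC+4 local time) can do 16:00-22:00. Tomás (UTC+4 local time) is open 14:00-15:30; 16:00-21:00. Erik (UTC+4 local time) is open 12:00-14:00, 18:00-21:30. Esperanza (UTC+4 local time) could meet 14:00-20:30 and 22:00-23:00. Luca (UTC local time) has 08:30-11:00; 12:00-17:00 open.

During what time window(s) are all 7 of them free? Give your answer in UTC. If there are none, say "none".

Rosa in UTC: 11:30-17:30.
Yara in UTC: 09:30-11:00, 13:30-18:00.
Teo in UTC: 12:00-18:00 (subtract 4h to convert from UTC+4).
Tomás in UTC: 10:00-11:30, 12:00-17:00 (subtract 4h to convert from UTC+4).
Erik in UTC: 08:00-10:00, 14:00-17:30 (subtract 4h to convert from UTC+4).
Esperanza in UTC: 10:00-16:30, 18:00-19:00 (subtract 4h to convert from UTC+4).
Luca in UTC: 08:30-11:00, 12:00-17:00.
Rosa ∩ Yara: 13:30-17:30.
Rosa ∩ Yara ∩ Teo: 13:30-17:30.
Rosa ∩ Yara ∩ Teo ∩ Tomás: 13:30-17:00.
Rosa ∩ Yara ∩ Teo ∩ Tomás ∩ Erik: 14:00-17:00.
Rosa ∩ Yara ∩ Teo ∩ Tomás ∩ Erik ∩ Esperanza: 14:00-16:30.
Rosa ∩ Yara ∩ Teo ∩ Tomás ∩ Erik ∩ Esperanza ∩ Luca: 14:00-16:30.

14:00-16:30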